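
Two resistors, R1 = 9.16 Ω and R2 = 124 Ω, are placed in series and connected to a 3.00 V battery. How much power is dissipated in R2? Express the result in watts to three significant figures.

0.0629 W

Every series element carries the same I. Get I from the total resistance, then P = I² × R2.
R_total = 9.16 + 124 = 133.2 Ω
I = V / R_total = 3.00 / 133.2 = 0.02253 A
P_R2 = I² × R2 = (0.02253)² × 124 = 0.06294 W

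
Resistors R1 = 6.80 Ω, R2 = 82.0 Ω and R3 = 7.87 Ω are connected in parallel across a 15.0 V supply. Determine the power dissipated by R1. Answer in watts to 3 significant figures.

Each parallel branch sees the full supply voltage, so P = V²/R applies directly to the target branch.
P_R1 = V² / R1 = (15.0)² / 6.80 Ω = 33.09 W

33.1 W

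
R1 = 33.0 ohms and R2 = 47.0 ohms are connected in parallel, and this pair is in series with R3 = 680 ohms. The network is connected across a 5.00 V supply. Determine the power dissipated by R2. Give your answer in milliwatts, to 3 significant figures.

Collapse the R1‖R2 pair into one equivalent R_p; then R_p and R3 form a series string.
R_p = (33.0×47.0)/(33.0+47.0) = 19.39 Ω
R_total = R_p + 680 = 19.39 + 680 = 699.4 Ω
I = V / R_total = 5.00 / 699.4 = 0.007149 A
Voltage across the parallel pair: V_p = I × R_p = 0.007149 × 19.39 = 0.1386 V
R2 sits across V_p; its power is V_p²/R.
P_R2 = (0.1386)² / 47.0 = 0.0004087 W

0.409 mW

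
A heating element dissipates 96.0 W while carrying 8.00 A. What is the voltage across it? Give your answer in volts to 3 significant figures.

Inverting the appropriate power form: V = P / I.
V = 96.0 / 8.000 = 12.00 V

12.0 V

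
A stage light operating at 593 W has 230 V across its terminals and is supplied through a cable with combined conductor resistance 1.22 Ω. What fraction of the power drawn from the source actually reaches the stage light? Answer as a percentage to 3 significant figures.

I = P / V = 593 / 230 = 2.578 A through the cable.
P_line = I² R_line = (2.578)² × 1.22 = 8.110 W
P_source = P_load + P_line = 593.0 + 8.110 = 601.1 W
η = P_load / P_source = 593.0 / 601.1 = 0.9865

98.7 %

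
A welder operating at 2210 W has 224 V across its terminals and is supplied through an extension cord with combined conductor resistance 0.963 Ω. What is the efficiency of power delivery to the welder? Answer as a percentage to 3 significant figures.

95.9 %

I = P / V = 2210 / 224 = 9.866 A through the extension cord.
P_line = I² R_line = (9.866)² × 0.963 = 93.74 W
P_source = P_load + P_line = 2210 + 93.74 = 2304 W
η = P_load / P_source = 2210 / 2304 = 0.9593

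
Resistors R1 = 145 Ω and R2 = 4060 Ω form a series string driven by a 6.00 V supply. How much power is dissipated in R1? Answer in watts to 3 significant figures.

Since the resistors are in series they all carry the loop current I = V/R_total; the power in any one is I²R.
R_total = 145 + 4060 = 4205 Ω
I = V / R_total = 6.00 / 4205 = 0.001427 A
P_R1 = I² × R1 = (0.001427)² × 145 = 0.0002952 W

0.000295 W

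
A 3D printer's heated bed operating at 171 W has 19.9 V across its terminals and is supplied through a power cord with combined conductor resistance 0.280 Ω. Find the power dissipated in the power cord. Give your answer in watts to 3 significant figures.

Only the current and the line resistance are needed for the I²R loss.
I = P / V = 171 / 19.9 = 8.593 A through the power cord.
P_line = I² R_line = (8.593)² × 0.280 = 20.67 W

20.7 W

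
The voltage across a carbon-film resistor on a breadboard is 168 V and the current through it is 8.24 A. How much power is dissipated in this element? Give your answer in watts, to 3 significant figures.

1380 W

Since both terminal voltage and current are stated, P = V I gives the power in one step.
P = 168 V × 8.240 A = 1384 W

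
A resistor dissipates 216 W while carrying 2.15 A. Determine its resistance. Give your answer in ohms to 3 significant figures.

46.7 Ω

From P = V I = I²R = V²/R, with the two given quantities we get R = P / I².
R = 216 / (2.150)² = 46.73 Ω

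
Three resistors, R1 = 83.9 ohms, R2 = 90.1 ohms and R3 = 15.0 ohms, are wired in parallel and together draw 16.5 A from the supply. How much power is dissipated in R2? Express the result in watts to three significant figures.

376 W

Parallel branches share V, not I — compute V via R_eq, then use V²/R for the target branch.
1/R_eq = 1/83.9 + 1/90.1 + 1/15.0 ⇒ R_eq = 11.15 Ω
V = I_total × R_eq = 16.50 × 11.15 = 184.0 V
P_R2 = V² / R2 = (184.0)² / 90.1 = 375.7 W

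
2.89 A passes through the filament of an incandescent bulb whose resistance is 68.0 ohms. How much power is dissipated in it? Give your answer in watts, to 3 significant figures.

568 W

Knowing I and R, the power is just I²R — no need to find V first.
P = (2.890 A)² × 68.0 Ω = 567.9 W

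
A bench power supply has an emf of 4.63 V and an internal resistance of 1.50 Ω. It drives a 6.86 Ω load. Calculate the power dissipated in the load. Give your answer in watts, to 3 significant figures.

Find the circuit current first, then P = I²R for the load (series elements share I).
I = ε / (r + R) = 4.63 / (1.50 + 6.86) = 0.5538 A
P_load = I² R = (0.5538)² × 6.86 = 2.104 W

2.10 W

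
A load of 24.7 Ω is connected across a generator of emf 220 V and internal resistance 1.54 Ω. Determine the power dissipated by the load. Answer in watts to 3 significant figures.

1740 W

Find the circuit current first, then P = I²R for the load (series elements share I).
I = ε / (r + R) = 220 / (1.54 + 24.7) = 8.384 A
P_load = I² R = (8.384)² × 24.7 = 1736 W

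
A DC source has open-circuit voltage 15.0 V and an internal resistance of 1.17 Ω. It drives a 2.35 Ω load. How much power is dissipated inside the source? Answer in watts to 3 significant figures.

21.2 W

The source's internal resistance is just another series element carrying I; its dissipation is I²r.
I = ε / (r + R) = 15.0 / (1.17 + 2.35) = 4.261 A
P_int = I² r = (4.261)² × 1.17 = 21.25 W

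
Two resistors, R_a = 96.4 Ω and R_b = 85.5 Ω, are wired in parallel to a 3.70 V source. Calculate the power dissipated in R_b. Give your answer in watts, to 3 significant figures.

Every branch has 3.70 V across it, so for R_b the power is simply V²/R.
P_R_b = V² / R_b = (3.70)² / 85.5 Ω = 0.1601 W

0.160 W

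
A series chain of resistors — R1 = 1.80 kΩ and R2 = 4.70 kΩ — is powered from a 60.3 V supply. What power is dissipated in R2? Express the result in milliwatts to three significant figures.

Since the resistors are in series they all carry the loop current I = V/R_total; the power in any one is I²R.
R_total = (1.80 + 4.70) kΩ = 6500 Ω
I = V / R_total = 60.3 / 6500 = 0.009277 A
P_R2 = I² × R2 = (0.009277)² × 4700 = 0.4045 W

404 mW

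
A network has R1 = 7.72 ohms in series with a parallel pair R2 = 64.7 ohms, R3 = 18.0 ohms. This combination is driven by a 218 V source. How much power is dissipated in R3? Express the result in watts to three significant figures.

1100 W

First combine the parallel branches into one equivalent R_p, then R1 + R_p is a series pair.
R_p = (64.7×18.0)/(64.7+18.0) = 14.08 Ω
R_total = 7.72 + 14.08 = 21.80 Ω
I = V / R_total = 218 / 21.80 = 9.999 A
Voltage across the parallel pair: V_p = I × R_p = 9.999 × 14.08 = 140.8 V
With V_p across R3, its power is V_p²/R3.
P_R3 = (140.8)² / 18.0 = 1101 W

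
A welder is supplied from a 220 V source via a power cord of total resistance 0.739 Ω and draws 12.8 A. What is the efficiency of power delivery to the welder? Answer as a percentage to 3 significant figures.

95.7 %

The power cord carries the full 12.8 A.
P_line = I² R_line = (12.80)² × 0.739 = 121.1 W
P_source = V I = 220 × 12.80 = 2816 W; P_load = 2695 W
η = P_load / P_source = 2695 / 2816 = 0.9570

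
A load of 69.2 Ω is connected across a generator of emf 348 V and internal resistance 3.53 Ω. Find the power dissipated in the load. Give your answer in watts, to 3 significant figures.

Find the circuit current first, then P = I²R for the load (series elements share I).
I = ε / (r + R) = 348 / (3.53 + 69.2) = 4.785 A
P_load = I² R = (4.785)² × 69.2 = 1584 W

1580 W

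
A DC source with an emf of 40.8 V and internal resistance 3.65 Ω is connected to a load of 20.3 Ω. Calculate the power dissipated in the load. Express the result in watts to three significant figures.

The internal resistance and the load are in series, so the same I flows through both; get I from ε/(r+R), then I²R for the load.
I = ε / (r + R) = 40.8 / (3.65 + 20.3) = 1.704 A
P_load = I² R = (1.704)² × 20.3 = 58.91 W

58.9 W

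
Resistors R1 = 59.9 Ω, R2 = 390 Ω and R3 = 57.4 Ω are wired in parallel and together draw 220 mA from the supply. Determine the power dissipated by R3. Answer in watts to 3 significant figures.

The branches share the same voltage, but only the total current is given — find V from the equivalent resistance first.
1/R_eq = 1/59.9 + 1/390 + 1/57.4 ⇒ R_eq = 27.26 Ω
V = I_total × R_eq = 0.2200 × 27.26 = 5.998 V
P_R3 = V² / R3 = (5.998)² / 57.4 = 0.6267 W

0.627 W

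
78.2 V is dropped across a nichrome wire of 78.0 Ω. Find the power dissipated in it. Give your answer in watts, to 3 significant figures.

V and R are stated; P = V²/R avoids computing the current.
P = (78.2 V)² / 78.0 Ω = 78.40 W

78.4 W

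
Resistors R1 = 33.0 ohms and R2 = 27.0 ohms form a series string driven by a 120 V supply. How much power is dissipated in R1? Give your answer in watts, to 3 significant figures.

In a series string the same current flows through every resistor — find that current, then P = I²R for the one we want.
R_total = 33.0 + 27.0 = 60.00 Ω
I = V / R_total = 120 / 60.00 = 2.000 A
P_R1 = I² × R1 = (2.000)² × 33.0 = 132.0 W

132 W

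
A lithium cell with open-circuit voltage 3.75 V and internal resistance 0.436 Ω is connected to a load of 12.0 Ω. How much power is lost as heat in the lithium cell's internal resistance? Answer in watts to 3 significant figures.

0.0396 W

The source's internal resistance is just another series element carrying I; its dissipation is I²r.
I = ε / (r + R) = 3.75 / (0.436 + 12.0) = 0.3015 A
P_int = I² r = (0.3015)² × 0.436 = 0.03964 W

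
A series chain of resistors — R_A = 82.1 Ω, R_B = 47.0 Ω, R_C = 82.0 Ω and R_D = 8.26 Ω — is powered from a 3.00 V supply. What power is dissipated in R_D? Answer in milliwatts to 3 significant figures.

1.54 mW

Since the resistors are in series they all carry the loop current I = V/R_total; the power in any one is I²R.
R_total = 82.1 + 47.0 + 82.0 + 8.26 = 219.4 Ω
I = V / R_total = 3.00 / 219.4 = 0.01368 A
P_R_D = I² × R_D = (0.01368)² × 8.26 = 0.001545 W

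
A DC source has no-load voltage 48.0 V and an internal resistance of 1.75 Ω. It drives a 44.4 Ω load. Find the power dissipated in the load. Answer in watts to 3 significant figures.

With r and R in series, I = ε/(r+R); the load dissipates I²R.
I = ε / (r + R) = 48.0 / (1.75 + 44.4) = 1.040 A
P_load = I² R = (1.040)² × 44.4 = 48.03 W

48.0 W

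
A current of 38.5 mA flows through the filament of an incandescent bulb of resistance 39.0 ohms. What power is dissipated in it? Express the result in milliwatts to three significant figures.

57.8 mW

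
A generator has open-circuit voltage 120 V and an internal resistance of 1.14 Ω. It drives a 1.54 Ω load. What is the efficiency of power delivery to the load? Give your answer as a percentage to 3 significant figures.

57.5 %

Efficiency is P_load / P_total. With a series r and R sharing the same I, P = I²R for each, so η = R/(R+r).
η = R / (R + r) = 1.54 / (1.54 + 1.14) = 0.5746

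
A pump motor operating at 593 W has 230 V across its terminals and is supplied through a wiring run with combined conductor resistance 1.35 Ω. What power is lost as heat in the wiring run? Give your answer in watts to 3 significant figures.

The wiring run is a series resistance carrying the load current; its dissipation is I²R_line.
I = P / V = 593 / 230 = 2.578 A through the wiring run.
P_line = I² R_line = (2.578)² × 1.35 = 8.974 W

8.97 W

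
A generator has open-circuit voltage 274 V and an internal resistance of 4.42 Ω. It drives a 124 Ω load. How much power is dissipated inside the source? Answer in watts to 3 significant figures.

r is in series with the load, so it carries the full circuit current — the loss in it is I²r.
I = ε / (r + R) = 274 / (4.42 + 124) = 2.134 A
P_int = I² r = (2.134)² × 4.42 = 20.12 W

20.1 W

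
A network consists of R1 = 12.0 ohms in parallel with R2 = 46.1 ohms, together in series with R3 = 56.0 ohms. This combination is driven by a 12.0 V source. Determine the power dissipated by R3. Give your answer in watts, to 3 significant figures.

Combine R1 and R2 into their parallel equivalent first, reducing the network to two series resistors.
R_p = (12.0×46.1)/(12.0+46.1) = 9.522 Ω
R_total = R_p + 56.0 = 9.522 + 56.0 = 65.52 Ω
I = V / R_total = 12.0 / 65.52 = 0.1831 A
All the supply current flows through R3; use P = I²R3.
P_R3 = (0.1831)² × 56.0 = 1.878 W

1.88 W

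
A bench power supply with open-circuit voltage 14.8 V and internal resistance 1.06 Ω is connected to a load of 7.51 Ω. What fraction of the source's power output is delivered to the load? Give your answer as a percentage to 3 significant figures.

87.6 %

Both r and R carry the same current, so the power split is just the resistance split: η = R/(R+r).
η = R / (R + r) = 7.51 / (7.51 + 1.06) = 0.8763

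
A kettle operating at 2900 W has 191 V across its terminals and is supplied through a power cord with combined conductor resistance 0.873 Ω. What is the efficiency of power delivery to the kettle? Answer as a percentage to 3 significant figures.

93.5 %

I = P / V = 2900 / 191 = 15.18 A through the power cord.
P_line = I² R_line = (15.18)² × 0.873 = 201.3 W
P_source = P_load + P_line = 2900 + 201.3 = 3101 W
η = P_load / P_source = 2900 / 3101 = 0.9351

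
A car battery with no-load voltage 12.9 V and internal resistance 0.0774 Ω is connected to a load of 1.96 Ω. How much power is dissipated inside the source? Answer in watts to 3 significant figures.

r is in series with the load, so it carries the full circuit current — the loss in it is I²r.
I = ε / (r + R) = 12.9 / (0.0774 + 1.96) = 6.332 A
P_int = I² r = (6.332)² × 0.0774 = 3.103 W

3.10 W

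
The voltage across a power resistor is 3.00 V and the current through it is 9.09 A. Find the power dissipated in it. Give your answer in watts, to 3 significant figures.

27.3 W

Both the voltage across and the current through the element are known, so P = V I applies directly.
P = 3.00 V × 9.090 A = 27.27 W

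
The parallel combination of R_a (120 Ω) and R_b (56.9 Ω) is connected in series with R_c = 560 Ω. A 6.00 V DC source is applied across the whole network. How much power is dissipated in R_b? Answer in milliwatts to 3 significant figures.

2.63 mW

Collapse the R_a‖R_b pair into one equivalent R_p; then R_p and R_c form a series string.
R_p = (120×56.9)/(120+56.9) = 38.60 Ω
R_total = R_p + 560 = 38.60 + 560 = 598.6 Ω
I = V / R_total = 6.00 / 598.6 = 0.01002 A
Voltage across the parallel pair: V_p = I × R_p = 0.01002 × 38.60 = 0.3869 V
R_b has V_p across it, so P = V_p²/R_b.
P_R_b = (0.3869)² / 56.9 = 0.002631 W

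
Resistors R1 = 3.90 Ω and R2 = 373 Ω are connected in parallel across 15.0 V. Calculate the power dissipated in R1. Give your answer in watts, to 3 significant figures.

Every branch has 15.0 V across it, so for R1 the power is simply V²/R.
P_R1 = V² / R1 = (15.0)² / 3.90 Ω = 57.69 W

57.7 W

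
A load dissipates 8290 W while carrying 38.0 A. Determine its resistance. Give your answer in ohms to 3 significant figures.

Inverting the appropriate power form: R = P / I².
R = 8290 / (38.00)² = 5.741 Ω

5.74 Ω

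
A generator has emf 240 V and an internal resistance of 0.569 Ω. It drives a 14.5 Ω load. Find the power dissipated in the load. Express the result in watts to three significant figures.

With r and R in series, I = ε/(r+R); the load dissipates I²R.
I = ε / (r + R) = 240 / (0.569 + 14.5) = 15.93 A
P_load = I² R = (15.93)² × 14.5 = 3678 W

3680 W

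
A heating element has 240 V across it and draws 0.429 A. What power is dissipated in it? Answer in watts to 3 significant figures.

103 W

V and I are known directly — P = V I, no intermediate step needed.
P = 240 V × 0.4290 A = 103.0 W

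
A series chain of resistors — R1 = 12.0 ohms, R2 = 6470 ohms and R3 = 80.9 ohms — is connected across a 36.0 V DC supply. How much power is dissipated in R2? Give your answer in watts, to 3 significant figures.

Series elements share the same current, so find I first, then use P = I²R.
R_total = 12.0 + 6470 + 80.9 = 6563 Ω
I = V / R_total = 36.0 / 6563 = 0.005485 A
P_R2 = I² × R2 = (0.005485)² × 6470 = 0.1947 W

0.195 W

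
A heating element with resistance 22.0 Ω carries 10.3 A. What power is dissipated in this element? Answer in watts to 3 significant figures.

2330 W

Knowing I and R, the power is just I²R — no need to find V first.
P = (10.30 A)² × 22.0 Ω = 2334 W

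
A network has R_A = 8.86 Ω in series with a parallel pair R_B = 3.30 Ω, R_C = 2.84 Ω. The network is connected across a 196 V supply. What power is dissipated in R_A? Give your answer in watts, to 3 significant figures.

3160 W

Collapse R_B‖R_C to a single equivalent, reducing the network to two series elements.
R_p = (3.30×2.84)/(3.30+2.84) = 1.526 Ω
R_total = 8.86 + 1.526 = 10.39 Ω
I = V / R_total = 196 / 10.39 = 18.87 A
R_A is in the main series path, so its power is I²R_A.
P_R_A = (18.87)² × 8.86 = 3155 W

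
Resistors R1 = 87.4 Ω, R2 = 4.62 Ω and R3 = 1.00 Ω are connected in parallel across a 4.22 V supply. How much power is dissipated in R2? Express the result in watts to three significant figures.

The supply voltage appears across each parallel branch — just use P = V²/R2.
P_R2 = V² / R2 = (4.22)² / 4.62 Ω = 3.855 W

3.85 W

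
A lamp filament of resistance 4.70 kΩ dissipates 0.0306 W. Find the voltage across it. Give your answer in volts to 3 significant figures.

Rearranging the power relation for the two known quantities gives V = √(P R).
V = √(0.0306 × 4700) = 11.99 V

12.0 V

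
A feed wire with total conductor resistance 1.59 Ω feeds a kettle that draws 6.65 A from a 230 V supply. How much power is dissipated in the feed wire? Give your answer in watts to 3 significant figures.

Only the current and the line resistance are needed for the I²R loss.
The feed wire carries the full 6.65 A.
P_line = I² R_line = (6.650)² × 1.59 = 70.31 W

70.3 W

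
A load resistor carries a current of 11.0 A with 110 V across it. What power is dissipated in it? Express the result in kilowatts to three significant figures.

V and I are known directly — P = V I, no intermediate step needed.
P = 110 V × 11.00 A = 1210 W

1.21 kW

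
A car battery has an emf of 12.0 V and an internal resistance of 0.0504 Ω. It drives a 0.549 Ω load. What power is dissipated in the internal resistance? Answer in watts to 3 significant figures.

20.2 W

r is in series with the load, so it carries the full circuit current — the loss in it is I²r.
I = ε / (r + R) = 12.0 / (0.0504 + 0.549) = 20.02 A
P_int = I² r = (20.02)² × 0.0504 = 20.20 W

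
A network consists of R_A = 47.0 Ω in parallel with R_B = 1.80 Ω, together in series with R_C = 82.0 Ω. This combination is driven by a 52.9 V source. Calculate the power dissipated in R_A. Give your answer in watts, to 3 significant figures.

Combine R_A and R_B into their parallel equivalent first, reducing the network to two series resistors.
R_p = (47.0×1.80)/(47.0+1.80) = 1.734 Ω
R_total = R_p + 82.0 = 1.734 + 82.0 = 83.73 Ω
I = V / R_total = 52.9 / 83.73 = 0.6318 A
Voltage across the parallel pair: V_p = I × R_p = 0.6318 × 1.734 = 1.095 V
R_A has V_p across it, so P = V_p²/R_A.
P_R_A = (1.095)² / 47.0 = 0.02552 W

0.0255 W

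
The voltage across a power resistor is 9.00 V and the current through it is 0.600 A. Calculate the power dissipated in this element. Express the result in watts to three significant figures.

5.40 W

Since both terminal voltage and current are stated, P = V I gives the power in one step.
P = 9.00 V × 0.6000 A = 5.400 W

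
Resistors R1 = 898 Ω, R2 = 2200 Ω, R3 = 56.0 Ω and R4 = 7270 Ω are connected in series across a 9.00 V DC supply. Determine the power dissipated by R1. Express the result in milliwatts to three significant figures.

0.669 mW

The current is common to all series resistors; compute it, then apply P = I²R for the target.
R_total = 898 + 2200 + 56.0 + 7270 = 10420 Ω
I = V / R_total = 9.00 / 10420 = 0.0008634 A
P_R1 = I² × R1 = (0.0008634)² × 898 = 0.0006694 W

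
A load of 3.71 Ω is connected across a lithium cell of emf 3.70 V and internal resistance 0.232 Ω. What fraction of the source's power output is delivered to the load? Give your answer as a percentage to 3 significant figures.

94.1 %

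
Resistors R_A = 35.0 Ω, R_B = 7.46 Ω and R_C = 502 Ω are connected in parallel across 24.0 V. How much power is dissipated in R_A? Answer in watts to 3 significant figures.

R_A sits directly across the source, so P = V²/R with V = 24.0 V.
P_R_A = V² / R_A = (24.0)² / 35.0 Ω = 16.46 W

16.5 W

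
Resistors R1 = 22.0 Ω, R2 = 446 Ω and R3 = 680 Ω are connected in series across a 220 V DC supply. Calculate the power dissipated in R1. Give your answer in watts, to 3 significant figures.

0.808 W

Every series element carries the same I. Get I from the total resistance, then P = I² × R1.
R_total = 22.0 + 446 + 680 = 1148 Ω
I = V / R_total = 220 / 1148 = 0.1916 A
P_R1 = I² × R1 = (0.1916)² × 22.0 = 0.8079 W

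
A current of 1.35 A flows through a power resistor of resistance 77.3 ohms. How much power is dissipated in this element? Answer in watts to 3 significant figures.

Current and resistance are given, so P = I²R is the direct form.
P = (1.350 A)² × 77.3 Ω = 140.9 W

141 W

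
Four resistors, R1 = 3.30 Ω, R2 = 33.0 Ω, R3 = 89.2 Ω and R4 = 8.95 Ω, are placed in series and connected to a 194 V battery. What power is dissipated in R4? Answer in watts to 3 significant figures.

18.6 W

Since the resistors are in series they all carry the loop current I = V/R_total; the power in any one is I²R.
R_total = 3.30 + 33.0 + 89.2 + 8.95 = 134.4 Ω
I = V / R_total = 194 / 134.4 = 1.443 A
P_R4 = I² × R4 = (1.443)² × 8.95 = 18.63 W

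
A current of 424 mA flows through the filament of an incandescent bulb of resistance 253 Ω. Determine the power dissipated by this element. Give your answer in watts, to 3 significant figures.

45.5 W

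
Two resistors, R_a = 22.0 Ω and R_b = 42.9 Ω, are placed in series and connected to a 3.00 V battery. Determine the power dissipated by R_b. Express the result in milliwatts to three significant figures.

91.7 mW

The current is common to all series resistors; compute it, then apply P = I²R for the target.
R_total = 22.0 + 42.9 = 64.90 Ω
I = V / R_total = 3.00 / 64.90 = 0.04622 A
P_R_b = I² × R_b = (0.04622)² × 42.9 = 0.09167 W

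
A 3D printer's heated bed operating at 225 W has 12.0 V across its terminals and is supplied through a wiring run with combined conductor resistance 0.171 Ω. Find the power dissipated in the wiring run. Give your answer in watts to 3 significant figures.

60.1 W

Only the current and the line resistance are needed for the I²R loss.
I = P / V = 225 / 12.0 = 18.75 A through the wiring run.
P_line = I² R_line = (18.75)² × 0.171 = 60.12 W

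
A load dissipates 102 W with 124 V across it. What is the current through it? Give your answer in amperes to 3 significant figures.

0.823 A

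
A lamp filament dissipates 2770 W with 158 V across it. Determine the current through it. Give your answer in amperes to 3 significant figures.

17.5 A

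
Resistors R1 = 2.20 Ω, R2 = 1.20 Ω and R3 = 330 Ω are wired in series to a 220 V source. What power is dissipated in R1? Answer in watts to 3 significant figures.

0.958 W

In a series string the same current flows through every resistor — find that current, then P = I²R for the one we want.
R_total = 2.20 + 1.20 + 330 = 333.4 Ω
I = V / R_total = 220 / 333.4 = 0.6599 A
P_R1 = I² × R1 = (0.6599)² × 2.20 = 0.9579 W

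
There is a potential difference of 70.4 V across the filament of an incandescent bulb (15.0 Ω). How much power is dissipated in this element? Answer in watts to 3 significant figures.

With V across and R both known, P = V²/R gives the dissipation directly.
P = (70.4 V)² / 15.0 Ω = 330.4 W

330 W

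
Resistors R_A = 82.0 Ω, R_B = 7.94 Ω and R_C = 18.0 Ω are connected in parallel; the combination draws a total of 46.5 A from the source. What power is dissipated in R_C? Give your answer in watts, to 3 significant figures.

3200 W

The branches share the same voltage, but only the total current is given — find V from the equivalent resistance first.
1/R_eq = 1/82.0 + 1/7.94 + 1/18.0 ⇒ R_eq = 5.163 Ω
V = I_total × R_eq = 46.50 × 5.163 = 240.1 V
P_R_C = V² / R_C = (240.1)² / 18.0 = 3202 W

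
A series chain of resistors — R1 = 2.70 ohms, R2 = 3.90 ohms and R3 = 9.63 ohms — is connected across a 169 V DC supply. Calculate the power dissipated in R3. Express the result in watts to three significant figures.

Every series element carries the same I. Get I from the total resistance, then P = I² × R3.
R_total = 2.70 + 3.90 + 9.63 = 16.23 Ω
I = V / R_total = 169 / 16.23 = 10.41 A
P_R3 = I² × R3 = (10.41)² × 9.63 = 1044 W

1040 W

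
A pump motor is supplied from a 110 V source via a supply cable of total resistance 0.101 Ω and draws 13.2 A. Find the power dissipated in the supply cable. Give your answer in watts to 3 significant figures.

Only the current and the line resistance are needed for the I²R loss.
The supply cable carries the full 13.2 A.
P_line = I² R_line = (13.20)² × 0.101 = 17.60 W

17.6 W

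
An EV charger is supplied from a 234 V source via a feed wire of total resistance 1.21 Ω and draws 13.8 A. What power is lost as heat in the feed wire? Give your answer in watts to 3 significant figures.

230 W

The feed wire is a series resistance carrying the load current; its dissipation is I²R_line.
The feed wire carries the full 13.8 A.
P_line = I² R_line = (13.80)² × 1.21 = 230.4 W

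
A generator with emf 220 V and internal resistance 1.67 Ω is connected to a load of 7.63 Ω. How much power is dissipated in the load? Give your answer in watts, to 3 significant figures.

4270 W

With r and R in series, I = ε/(r+R); the load dissipates I²R.
I = ε / (r + R) = 220 / (1.67 + 7.63) = 23.66 A
P_load = I² R = (23.66)² × 7.63 = 4270 W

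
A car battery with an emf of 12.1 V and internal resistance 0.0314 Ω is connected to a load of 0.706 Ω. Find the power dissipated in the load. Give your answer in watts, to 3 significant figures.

190 W

The internal resistance and the load are in series, so the same I flows through both; get I from ε/(r+R), then I²R for the load.
I = ε / (r + R) = 12.1 / (0.0314 + 0.706) = 16.41 A
P_load = I² R = (16.41)² × 0.706 = 190.1 W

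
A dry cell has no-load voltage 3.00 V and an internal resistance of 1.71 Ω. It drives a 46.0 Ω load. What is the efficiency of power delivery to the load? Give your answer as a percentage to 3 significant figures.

96.4 %

Both r and R carry the same current, so the power split is just the resistance split: η = R/(R+r).
η = R / (R + r) = 46.0 / (46.0 + 1.71) = 0.9642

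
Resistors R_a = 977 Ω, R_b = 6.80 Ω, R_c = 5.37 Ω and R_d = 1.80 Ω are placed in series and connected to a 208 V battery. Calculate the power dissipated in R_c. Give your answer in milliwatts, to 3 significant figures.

Since the resistors are in series they all carry the loop current I = V/R_total; the power in any one is I²R.
R_total = 977 + 6.80 + 5.37 + 1.80 = 991.0 Ω
I = V / R_total = 208 / 991.0 = 0.2099 A
P_R_c = I² × R_c = (0.2099)² × 5.37 = 0.2366 W

237 mW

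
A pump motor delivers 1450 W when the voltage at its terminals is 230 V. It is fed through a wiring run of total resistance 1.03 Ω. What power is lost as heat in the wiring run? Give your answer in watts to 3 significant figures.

40.9 W

Line loss is just I²R for the cable — we know both I and R_line directly.
I = P / V = 1450 / 230 = 6.304 A through the wiring run.
P_line = I² R_line = (6.304)² × 1.03 = 40.94 W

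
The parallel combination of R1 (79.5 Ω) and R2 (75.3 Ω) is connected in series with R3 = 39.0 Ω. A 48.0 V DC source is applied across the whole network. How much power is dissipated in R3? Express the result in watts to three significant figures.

14.9 W

Collapse the R1‖R2 pair into one equivalent R_p; then R_p and R3 form a series string.
R_p = (79.5×75.3)/(79.5+75.3) = 38.67 Ω
R_total = R_p + 39.0 = 38.67 + 39.0 = 77.67 Ω
I = V / R_total = 48.0 / 77.67 = 0.6180 A
R3 is the series element, so its power is I²R.
P_R3 = (0.6180)² × 39.0 = 14.89 W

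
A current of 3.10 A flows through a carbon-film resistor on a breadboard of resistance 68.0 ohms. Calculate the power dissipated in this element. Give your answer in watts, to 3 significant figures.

653 W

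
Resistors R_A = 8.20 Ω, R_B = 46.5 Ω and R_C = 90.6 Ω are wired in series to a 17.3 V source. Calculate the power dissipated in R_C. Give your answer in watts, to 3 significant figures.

1.28 W

Every series element carries the same I. Get I from the total resistance, then P = I² × R_C.
R_total = 8.20 + 46.5 + 90.6 = 145.3 Ω
I = V / R_total = 17.3 / 145.3 = 0.1191 A
P_R_C = I² × R_C = (0.1191)² × 90.6 = 1.284 W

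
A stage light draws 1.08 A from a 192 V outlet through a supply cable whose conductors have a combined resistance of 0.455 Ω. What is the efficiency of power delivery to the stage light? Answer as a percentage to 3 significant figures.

99.7 %

The supply cable carries the full 1.08 A.
P_line = I² R_line = (1.080)² × 0.455 = 0.5307 W
P_source = V I = 192 × 1.080 = 207.4 W; P_load = 206.8 W
η = P_load / P_source = 206.8 / 207.4 = 0.9974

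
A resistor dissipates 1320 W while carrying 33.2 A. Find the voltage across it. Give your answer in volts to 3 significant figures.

Rearranging the power relation for the two known quantities gives V = P / I.
V = 1320 / 33.20 = 39.76 V

39.8 V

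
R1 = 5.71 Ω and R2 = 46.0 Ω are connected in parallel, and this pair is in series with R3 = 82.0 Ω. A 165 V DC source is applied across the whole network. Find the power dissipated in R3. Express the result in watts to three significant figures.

Combine R1 and R2 into their parallel equivalent first, reducing the network to two series resistors.
R_p = (5.71×46.0)/(5.71+46.0) = 5.079 Ω
R_total = R_p + 82.0 = 5.079 + 82.0 = 87.08 Ω
I = V / R_total = 165 / 87.08 = 1.895 A
All the supply current flows through R3; use P = I²R3.
P_R3 = (1.895)² × 82.0 = 294.4 W

294 W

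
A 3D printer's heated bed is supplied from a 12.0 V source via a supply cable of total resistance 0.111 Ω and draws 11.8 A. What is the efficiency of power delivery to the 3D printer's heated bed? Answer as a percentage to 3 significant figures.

89.1 %

The supply cable carries the full 11.8 A.
P_line = I² R_line = (11.80)² × 0.111 = 15.46 W
P_source = V I = 12.0 × 11.80 = 141.6 W; P_load = 126.1 W
η = P_load / P_source = 126.1 / 141.6 = 0.8908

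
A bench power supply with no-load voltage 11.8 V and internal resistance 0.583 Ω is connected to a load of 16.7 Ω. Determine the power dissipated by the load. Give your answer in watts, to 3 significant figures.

With r and R in series, I = ε/(r+R); the load dissipates I²R.
I = ε / (r + R) = 11.8 / (0.583 + 16.7) = 0.6828 A
P_load = I² R = (0.6828)² × 16.7 = 7.785 W

7.78 W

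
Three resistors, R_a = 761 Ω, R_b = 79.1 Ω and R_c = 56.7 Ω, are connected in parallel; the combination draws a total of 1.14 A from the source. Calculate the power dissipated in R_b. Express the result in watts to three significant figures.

Parallel branches share V, not I — compute V via R_eq, then use V²/R for the target branch.
1/R_eq = 1/761 + 1/79.1 + 1/56.7 ⇒ R_eq = 31.65 Ω
V = I_total × R_eq = 1.140 × 31.65 = 36.08 V
P_R_b = V² / R_b = (36.08)² / 79.1 = 16.46 W

16.5 W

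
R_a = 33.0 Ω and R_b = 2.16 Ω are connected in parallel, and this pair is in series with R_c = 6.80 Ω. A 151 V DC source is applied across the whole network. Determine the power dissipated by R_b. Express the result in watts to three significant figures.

557 W

First find R_p for the parallel pair, then treat R_p + R_c as a series loop.
R_p = (33.0×2.16)/(33.0+2.16) = 2.027 Ω
R_total = R_p + 6.80 = 2.027 + 6.80 = 8.827 Ω
I = V / R_total = 151 / 8.827 = 17.11 A
Voltage across the parallel pair: V_p = I × R_p = 17.11 × 2.027 = 34.68 V
R_b sits across V_p; its power is V_p²/R.
P_R_b = (34.68)² / 2.16 = 556.8 W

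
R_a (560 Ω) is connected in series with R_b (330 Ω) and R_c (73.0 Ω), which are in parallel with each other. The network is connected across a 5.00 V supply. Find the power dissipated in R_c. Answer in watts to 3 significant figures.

First combine the parallel branches into one equivalent R_p, then R_a + R_p is a series pair.
R_p = (330×73.0)/(330+73.0) = 59.78 Ω
R_total = 560 + 59.78 = 619.8 Ω
I = V / R_total = 5.00 / 619.8 = 0.008067 A
Voltage across the parallel pair: V_p = I × R_p = 0.008067 × 59.78 = 0.4822 V
R_c sees V_p directly, so P = V_p² / R_c.
P_R_c = (0.4822)² / 73.0 = 0.003186 W

0.00319 W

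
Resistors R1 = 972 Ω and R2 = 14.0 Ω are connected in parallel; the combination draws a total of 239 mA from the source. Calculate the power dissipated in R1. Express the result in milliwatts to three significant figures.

11.2 mW

We need the common branch voltage; get it from I_total × R_eq, then P = V²/R for the branch.
1/R_eq = 1/972 + 1/14.0 ⇒ R_eq = 13.80 Ω
V = I_total × R_eq = 0.2390 × 13.80 = 3.298 V
P_R1 = V² / R1 = (3.298)² / 972 = 0.01119 W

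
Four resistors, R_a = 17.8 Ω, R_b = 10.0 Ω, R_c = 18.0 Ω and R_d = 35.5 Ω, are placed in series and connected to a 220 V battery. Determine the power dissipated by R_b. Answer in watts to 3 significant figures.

Every series element carries the same I. Get I from the total resistance, then P = I² × R_b.
R_total = 17.8 + 10.0 + 18.0 + 35.5 = 81.30 Ω
I = V / R_total = 220 / 81.30 = 2.706 A
P_R_b = I² × R_b = (2.706)² × 10.0 = 73.23 W

73.2 W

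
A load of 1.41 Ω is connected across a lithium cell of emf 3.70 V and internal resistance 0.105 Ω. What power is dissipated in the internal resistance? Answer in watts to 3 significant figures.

r is in series with the load, so it carries the full circuit current — the loss in it is I²r.
I = ε / (r + R) = 3.70 / (0.105 + 1.41) = 2.442 A
P_int = I² r = (2.442)² × 0.105 = 0.6263 W

0.626 W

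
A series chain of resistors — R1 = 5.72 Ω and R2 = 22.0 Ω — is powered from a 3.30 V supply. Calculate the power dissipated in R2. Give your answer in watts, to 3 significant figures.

The current is common to all series resistors; compute it, then apply P = I²R for the target.
R_total = 5.72 + 22.0 = 27.72 Ω
I = V / R_total = 3.30 / 27.72 = 0.1190 A
P_R2 = I² × R2 = (0.1190)² × 22.0 = 0.3118 W

0.312 W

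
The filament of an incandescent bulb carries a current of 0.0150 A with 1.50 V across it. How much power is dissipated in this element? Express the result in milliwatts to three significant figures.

22.5 mW

Since both terminal voltage and current are stated, P = V I gives the power in one step.
P = 1.50 V × 0.01500 A = 0.02250 W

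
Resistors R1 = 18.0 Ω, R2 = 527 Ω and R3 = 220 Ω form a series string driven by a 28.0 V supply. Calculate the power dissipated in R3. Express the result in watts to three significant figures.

In a series string the same current flows through every resistor — find that current, then P = I²R for the one we want.
R_total = 18.0 + 527 + 220 = 765.0 Ω
I = V / R_total = 28.0 / 765.0 = 0.03660 A
P_R3 = I² × R3 = (0.03660)² × 220 = 0.2947 W

0.295 W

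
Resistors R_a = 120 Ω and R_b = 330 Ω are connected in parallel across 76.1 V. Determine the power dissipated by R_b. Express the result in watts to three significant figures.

17.5 W

Each parallel branch sees the full supply voltage, so P = V²/R applies directly to the target branch.
P_R_b = V² / R_b = (76.1)² / 330 Ω = 17.55 W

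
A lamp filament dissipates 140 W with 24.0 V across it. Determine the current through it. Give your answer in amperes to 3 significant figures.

5.83 A

Inverting the appropriate power form: I = P / V.
I = 140 / 24.0 = 5.833 A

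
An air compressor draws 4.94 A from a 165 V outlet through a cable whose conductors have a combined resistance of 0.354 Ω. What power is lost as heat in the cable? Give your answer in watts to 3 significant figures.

Only the current and the line resistance are needed for the I²R loss.
The cable carries the full 4.94 A.
P_line = I² R_line = (4.940)² × 0.354 = 8.639 W

8.64 W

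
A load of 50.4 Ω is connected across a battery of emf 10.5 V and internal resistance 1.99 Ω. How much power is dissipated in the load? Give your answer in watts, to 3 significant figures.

2.02 W

The internal resistance and the load are in series, so the same I flows through both; get I from ε/(r+R), then I²R for the load.
I = ε / (r + R) = 10.5 / (1.99 + 50.4) = 0.2004 A
P_load = I² R = (0.2004)² × 50.4 = 2.024 W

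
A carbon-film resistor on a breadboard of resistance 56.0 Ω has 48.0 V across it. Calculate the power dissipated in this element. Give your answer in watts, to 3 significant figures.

41.1 W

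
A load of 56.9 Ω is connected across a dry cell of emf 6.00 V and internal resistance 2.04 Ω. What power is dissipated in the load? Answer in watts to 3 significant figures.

The internal resistance and the load are in series, so the same I flows through both; get I from ε/(r+R), then I²R for the load.
I = ε / (r + R) = 6.00 / (2.04 + 56.9) = 0.1018 A
P_load = I² R = (0.1018)² × 56.9 = 0.5897 W

0.590 W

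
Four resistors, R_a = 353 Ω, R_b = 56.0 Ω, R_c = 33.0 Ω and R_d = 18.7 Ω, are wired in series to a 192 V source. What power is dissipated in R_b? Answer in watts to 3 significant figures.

9.73 W

Every series element carries the same I. Get I from the total resistance, then P = I² × R_b.
R_total = 353 + 56.0 + 33.0 + 18.7 = 460.7 Ω
I = V / R_total = 192 / 460.7 = 0.4168 A
P_R_b = I² × R_b = (0.4168)² × 56.0 = 9.726 W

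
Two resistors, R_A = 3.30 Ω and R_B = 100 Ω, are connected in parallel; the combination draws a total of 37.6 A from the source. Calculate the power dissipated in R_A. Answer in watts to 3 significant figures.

We need the common branch voltage; get it from I_total × R_eq, then P = V²/R for the branch.
1/R_eq = 1/3.30 + 1/100 ⇒ R_eq = 3.195 Ω
V = I_total × R_eq = 37.60 × 3.195 = 120.1 V
P_R_A = V² / R_A = (120.1)² / 3.30 = 4372 W

4370 W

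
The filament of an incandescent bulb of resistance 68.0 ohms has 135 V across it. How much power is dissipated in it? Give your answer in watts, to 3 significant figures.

268 W

With V across and R both known, P = V²/R gives the dissipation directly.
P = (135 V)² / 68.0 Ω = 268.0 W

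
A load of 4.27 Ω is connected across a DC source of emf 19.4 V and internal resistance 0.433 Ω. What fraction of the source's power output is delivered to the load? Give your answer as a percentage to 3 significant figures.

90.8 %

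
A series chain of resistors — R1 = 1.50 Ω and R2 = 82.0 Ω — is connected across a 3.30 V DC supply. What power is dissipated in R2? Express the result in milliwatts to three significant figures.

In a series string the same current flows through every resistor — find that current, then P = I²R for the one we want.
R_total = 1.50 + 82.0 = 83.50 Ω
I = V / R_total = 3.30 / 83.50 = 0.03952 A
P_R2 = I² × R2 = (0.03952)² × 82.0 = 0.1281 W

128 mW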